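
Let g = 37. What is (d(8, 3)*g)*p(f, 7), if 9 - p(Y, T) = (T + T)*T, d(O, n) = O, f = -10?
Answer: -26344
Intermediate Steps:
p(Y, T) = 9 - 2*T² (p(Y, T) = 9 - (T + T)*T = 9 - 2*T*T = 9 - 2*T²)
(d(8, 3)*g)*p(f, 7) = (8*37)*(9 - 2*7²) = 296*(9 - 2*49) = 296*(9 - 98) = 296*(-89) = -26344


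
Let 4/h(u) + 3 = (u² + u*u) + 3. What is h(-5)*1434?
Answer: 2868/25 ≈ 114.72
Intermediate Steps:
h(u) = 2/u² (h(u) = 4/(-3 + ((u² + u*u) + 3)) = 4/(-3 + ((u² + u²) + 3)) = 4/(-3 + (2*u² + 3)) = 4/(-3 + (3 + 2*u²)) = 4/((2*u²)) = 4*(1/(2*u²)) = 2/u²)
h(-5)*1434 = (2/(-5)²)*1434 = (2*(1/25))*1434 = (2/25)*1434 = 2868/25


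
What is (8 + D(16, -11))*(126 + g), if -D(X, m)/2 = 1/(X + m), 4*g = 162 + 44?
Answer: 1349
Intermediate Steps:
g = 103/2 (g = (162 + 44)/4 = (¼)*206 = 103/2 ≈ 51.500)
D(X, m) = -2/(X + m)
(8 + D(16, -11))*(126 + g) = (8 - 2/(16 - 11))*(126 + 103/2) = (8 - 2/5)*(355/2) = (8 - 2*⅕)*(355/2) = (8 - ⅖)*(355/2) = (38/5)*(355/2) = 1349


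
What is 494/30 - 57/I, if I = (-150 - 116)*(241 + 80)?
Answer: 370021/22470 ≈ 16.467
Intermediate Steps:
I = -85386 (I = -266*321 = -85386)
494/30 - 57/I = 494/30 - 57/(-85386) = 494*(1/30) - 57*(-1/85386) = 247/15 + 1/1498 = 370021/22470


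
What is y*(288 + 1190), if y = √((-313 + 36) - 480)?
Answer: 1478*I*√757 ≈ 40665.0*I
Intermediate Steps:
y = I*√757 (y = √(-277 - 480) = √(-757) = I*√757 ≈ 27.514*I)
y*(288 + 1190) = (I*√757)*(288 + 1190) = (I*√757)*1478 = 1478*I*√757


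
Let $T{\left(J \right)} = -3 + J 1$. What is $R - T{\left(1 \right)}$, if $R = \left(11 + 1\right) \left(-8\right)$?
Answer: $-94$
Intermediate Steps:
$T{\left(J \right)} = -3 + J$
$R = -96$ ($R = 12 \left(-8\right) = -96$)
$R - T{\left(1 \right)} = -96 - \left(-3 + 1\right) = -96 - -2 = -96 + 2 = -94$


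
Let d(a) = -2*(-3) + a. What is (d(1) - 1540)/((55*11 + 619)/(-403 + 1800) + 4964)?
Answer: -2141601/6935932 ≈ -0.30877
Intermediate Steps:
d(a) = 6 + a
(d(1) - 1540)/((55*11 + 619)/(-403 + 1800) + 4964) = ((6 + 1) - 1540)/((55*11 + 619)/(-403 + 1800) + 4964) = (7 - 1540)/((605 + 619)/1397 + 4964) = -1533/(1224*(1/1397) + 4964) = -1533/(1224/1397 + 4964) = -1533/6935932/1397 = -1533*1397/6935932 = -2141601/6935932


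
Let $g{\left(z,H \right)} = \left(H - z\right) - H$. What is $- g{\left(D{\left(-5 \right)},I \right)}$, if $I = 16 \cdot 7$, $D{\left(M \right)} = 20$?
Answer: $20$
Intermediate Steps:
$I = 112$
$g{\left(z,H \right)} = - z$
$- g{\left(D{\left(-5 \right)},I \right)} = - \left(-1\right) 20 = \left(-1\right) \left(-20\right) = 20$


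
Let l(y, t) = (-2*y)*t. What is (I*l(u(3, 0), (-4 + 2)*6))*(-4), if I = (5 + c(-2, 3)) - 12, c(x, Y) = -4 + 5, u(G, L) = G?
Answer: 1728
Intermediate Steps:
c(x, Y) = 1
l(y, t) = -2*t*y
I = -6 (I = (5 + 1) - 12 = 6 - 12 = -6)
(I*l(u(3, 0), (-4 + 2)*6))*(-4) = -(-12)*(-4 + 2)*6*3*(-4) = -(-12)*(-2*6)*3*(-4) = -(-12)*(-12)*3*(-4) = -6*72*(-4) = -432*(-4) = 1728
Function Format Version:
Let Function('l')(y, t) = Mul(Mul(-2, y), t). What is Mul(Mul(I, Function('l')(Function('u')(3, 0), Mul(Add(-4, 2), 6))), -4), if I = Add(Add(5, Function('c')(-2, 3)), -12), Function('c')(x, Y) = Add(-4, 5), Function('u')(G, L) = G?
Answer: 1728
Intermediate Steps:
Function('c')(x, Y) = 1
Function('l')(y, t) = Mul(-2, t, y)
I = -6 (I = Add(Add(5, 1), -12) = Add(6, -12) = -6)
Mul(Mul(I, Function('l')(Function('u')(3, 0), Mul(Add(-4, 2), 6))), -4) = Mul(Mul(-6, Mul(-2, Mul(Add(-4, 2), 6), 3)), -4) = Mul(Mul(-6, Mul(-2, Mul(-2, 6), 3)), -4) = Mul(Mul(-6, Mul(-2, -12, 3)), -4) = Mul(Mul(-6, 72), -4) = Mul(-432, -4) = 1728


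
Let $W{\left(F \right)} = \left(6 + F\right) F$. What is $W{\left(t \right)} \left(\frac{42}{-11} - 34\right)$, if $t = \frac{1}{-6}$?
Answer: $\frac{3640}{99} \approx 36.768$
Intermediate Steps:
$t = - \frac{1}{6} \approx -0.16667$
$W{\left(F \right)} = F \left(6 + F\right)$
$W{\left(t \right)} \left(\frac{42}{-11} - 34\right) = - \frac{6 - \frac{1}{6}}{6} \left(\frac{42}{-11} - 34\right) = \left(- \frac{1}{6}\right) \frac{35}{6} \left(42 \left(- \frac{1}{11}\right) - 34\right) = - \frac{35 \left(- \frac{42}{11} - 34\right)}{36} = \left(- \frac{35}{36}\right) \left(- \frac{416}{11}\right) = \frac{3640}{99}$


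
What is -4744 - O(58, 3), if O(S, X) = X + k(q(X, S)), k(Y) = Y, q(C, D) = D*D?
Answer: -8111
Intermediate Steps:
q(C, D) = D**2
O(S, X) = X + S**2
-4744 - O(58, 3) = -4744 - (3 + 58**2) = -4744 - (3 + 3364) = -4744 - 1*3367 = -4744 - 3367 = -8111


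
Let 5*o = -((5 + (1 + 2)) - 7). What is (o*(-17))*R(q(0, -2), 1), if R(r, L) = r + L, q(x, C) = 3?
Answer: 68/5 ≈ 13.600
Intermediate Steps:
o = -⅕ (o = (-((5 + (1 + 2)) - 7))/5 = (-((5 + 3) - 7))/5 = (-(8 - 7))/5 = (-1*1)/5 = (⅕)*(-1) = -⅕ ≈ -0.20000)
R(r, L) = L + r
(o*(-17))*R(q(0, -2), 1) = (-⅕*(-17))*(1 + 3) = (17/5)*4 = 68/5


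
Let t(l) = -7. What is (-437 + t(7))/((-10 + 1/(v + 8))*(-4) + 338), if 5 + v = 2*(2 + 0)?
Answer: -1554/1321 ≈ -1.1764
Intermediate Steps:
v = -1 (v = -5 + 2*(2 + 0) = -5 + 2*2 = -5 + 4 = -1)
(-437 + t(7))/((-10 + 1/(v + 8))*(-4) + 338) = (-437 - 7)/((-10 + 1/(-1 + 8))*(-4) + 338) = -444/((-10 + 1/7)*(-4) + 338) = -444/((-10 + ⅐)*(-4) + 338) = -444/(-69/7*(-4) + 338) = -444/(276/7 + 338) = -444/2642/7 = -444*7/2642 = -1554/1321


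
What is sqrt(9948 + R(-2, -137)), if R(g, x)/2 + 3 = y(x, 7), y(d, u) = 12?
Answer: sqrt(9966) ≈ 99.830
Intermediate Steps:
R(g, x) = 18 (R(g, x) = -6 + 2*12 = -6 + 24 = 18)
sqrt(9948 + R(-2, -137)) = sqrt(9948 + 18) = sqrt(9966)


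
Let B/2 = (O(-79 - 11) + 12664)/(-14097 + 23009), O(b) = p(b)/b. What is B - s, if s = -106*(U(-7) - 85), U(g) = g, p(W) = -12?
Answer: -325816859/33420 ≈ -9749.2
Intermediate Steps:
O(b) = -12/b
B = 94981/33420 (B = 2*((-12/(-79 - 11) + 12664)/(-14097 + 23009)) = 2*((-12/(-90) + 12664)/8912) = 2*((-12*(-1/90) + 12664)*(1/8912)) = 2*((2/15 + 12664)*(1/8912)) = 2*((189962/15)*(1/8912)) = 2*(94981/66840) = 94981/33420 ≈ 2.8420)
s = 9752 (s = -106*(-7 - 85) = -106*(-92) = 9752)
B - s = 94981/33420 - 1*9752 = 94981/33420 - 9752 = -325816859/33420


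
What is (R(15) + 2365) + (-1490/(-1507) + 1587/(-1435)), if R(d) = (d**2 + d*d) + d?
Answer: 6119748891/2162545 ≈ 2829.9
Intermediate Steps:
R(d) = d + 2*d**2 (R(d) = (d**2 + d**2) + d = 2*d**2 + d = d + 2*d**2)
(R(15) + 2365) + (-1490/(-1507) + 1587/(-1435)) = (15*(1 + 2*15) + 2365) + (-1490/(-1507) + 1587/(-1435)) = (15*(1 + 30) + 2365) + (-1490*(-1/1507) + 1587*(-1/1435)) = (15*31 + 2365) + (1490/1507 - 1587/1435) = (465 + 2365) - 253459/2162545 = 2830 - 253459/2162545 = 6119748891/2162545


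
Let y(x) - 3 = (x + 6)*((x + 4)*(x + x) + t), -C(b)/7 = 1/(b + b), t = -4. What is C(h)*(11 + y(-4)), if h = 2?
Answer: -21/2 ≈ -10.500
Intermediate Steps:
C(b) = -7/(2*b) (C(b) = -7/(b + b) = -7*1/(2*b) = -7/(2*b))
y(x) = 3 + (-4 + 2*x*(4 + x))*(6 + x) (y(x) = 3 + (x + 6)*((x + 4)*(x + x) - 4) = 3 + (6 + x)*((4 + x)*(2*x) - 4) = 3 + (6 + x)*(2*x*(4 + x) - 4) = 3 + (6 + x)*(-4 + 2*x*(4 + x)) = 3 + (-4 + 2*x*(4 + x))*(6 + x))
C(h)*(11 + y(-4)) = (-7/2/2)*(11 + (-21 + 2*(-4)**3 + 20*(-4)**2 + 44*(-4))) = (-7/2*1/2)*(11 + (-21 + 2*(-64) + 20*16 - 176)) = -7*(11 + (-21 - 128 + 320 - 176))/4 = -7*(11 - 5)/4 = -7/4*6 = -21/2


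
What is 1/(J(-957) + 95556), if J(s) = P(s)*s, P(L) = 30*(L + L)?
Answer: 1/55046496 ≈ 1.8166e-8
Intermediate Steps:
P(L) = 60*L (P(L) = 30*(2*L) = 60*L)
J(s) = 60*s**2 (J(s) = (60*s)*s = 60*s**2)
1/(J(-957) + 95556) = 1/(60*(-957)**2 + 95556) = 1/(60*915849 + 95556) = 1/(54950940 + 95556) = 1/55046496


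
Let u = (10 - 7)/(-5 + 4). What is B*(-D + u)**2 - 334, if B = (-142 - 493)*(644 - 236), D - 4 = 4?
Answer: -31349014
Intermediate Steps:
D = 8 (D = 4 + 4 = 8)
u = -3 (u = 3/(-1) = 3*(-1) = -3)
B = -259080 (B = -635*408 = -259080)
B*(-D + u)**2 - 334 = -259080*(-1*8 - 3)**2 - 334 = -259080*(-8 - 3)**2 - 334 = -259080*(-11)**2 - 334 = -259080*121 - 334 = -31348680 - 334 = -31349014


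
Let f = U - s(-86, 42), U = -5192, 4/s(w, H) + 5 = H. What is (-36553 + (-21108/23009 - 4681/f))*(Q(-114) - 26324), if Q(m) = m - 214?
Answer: 7323503402645203/7517369 ≈ 9.7421e+8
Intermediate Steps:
s(w, H) = 4/(-5 + H)
Q(m) = -214 + m
f = -192108/37 (f = -5192 - 4/(-5 + 42) = -5192 - 4/37 = -192108/37 ≈ -5192.1)
(-36553 + (-21108/23009 - 4681/f))*(Q(-114) - 26324) = (-36553 + (-21108/23009 - 4681/(-192108/37)))*((-214 - 114) - 26324) = (-36553 + (-21108*1/23009 - 4681*(-37/192108)))*(-328 - 26324) = (-36553 + (-21108/23009 + 173197/192108))*(-26652) = (-36553 - 1427059/90208428)*(-26652) = -3297390095743/90208428*(-26652) = 7323503402645203/7517369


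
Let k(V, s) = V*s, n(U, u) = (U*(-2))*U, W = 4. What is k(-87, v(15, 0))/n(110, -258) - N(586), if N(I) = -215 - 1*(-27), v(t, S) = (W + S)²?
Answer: 568874/3025 ≈ 188.06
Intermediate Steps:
v(t, S) = (4 + S)²
N(I) = -188 (N(I) = -215 + 27 = -188)
n(U, u) = -2*U² (n(U, u) = (-2*U)*U = -2*U²)
k(-87, v(15, 0))/n(110, -258) - N(586) = (-87*(4 + 0)²)/((-2*110²)) - 1*(-188) = (-87*4²)/((-2*12100)) + 188 = -87*16/(-24200) + 188 = -1392*(-1/24200) + 188 = 174/3025 + 188 = 568874/3025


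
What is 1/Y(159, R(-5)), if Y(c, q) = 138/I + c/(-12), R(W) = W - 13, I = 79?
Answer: -316/3635 ≈ -0.086933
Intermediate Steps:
R(W) = -13 + W
Y(c, q) = 138/79 - c/12 (Y(c, q) = 138/79 + c/(-12) = 138*(1/79) + c*(-1/12) = 138/79 - c/12)
1/Y(159, R(-5)) = 1/(138/79 - 1/12*159) = 1/(138/79 - 53/4) = 1/(-3635/316) = -316/3635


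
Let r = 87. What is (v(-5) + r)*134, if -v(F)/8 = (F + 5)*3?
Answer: 11658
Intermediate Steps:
v(F) = -120 - 24*F (v(F) = -8*(F + 5)*3 = -8*(5 + F)*3 = -8*(15 + 3*F) = -120 - 24*F)
(v(-5) + r)*134 = ((-120 - 24*(-5)) + 87)*134 = ((-120 + 120) + 87)*134 = (0 + 87)*134 = 87*134 = 11658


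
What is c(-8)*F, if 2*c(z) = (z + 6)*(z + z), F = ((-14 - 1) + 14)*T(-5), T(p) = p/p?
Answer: -16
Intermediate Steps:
T(p) = 1
F = -1 (F = ((-14 - 1) + 14)*1 = (-15 + 14)*1 = -1*1 = -1)
c(z) = z*(6 + z) (c(z) = ((z + 6)*(z + z))/2 = ((6 + z)*(2*z))/2 = (2*z*(6 + z))/2 = z*(6 + z))
c(-8)*F = -8*(6 - 8)*(-1) = -8*(-2)*(-1) = 16*(-1) = -16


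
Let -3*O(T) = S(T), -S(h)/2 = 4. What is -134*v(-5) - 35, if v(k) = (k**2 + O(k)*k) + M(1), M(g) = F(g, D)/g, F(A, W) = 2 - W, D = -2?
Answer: -6403/3 ≈ -2134.3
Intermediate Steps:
S(h) = -8 (S(h) = -2*4 = -8)
O(T) = 8/3 (O(T) = -1/3*(-8) = 8/3)
M(g) = 4/g (M(g) = (2 - 1*(-2))/g = (2 + 2)/g = 4/g)
v(k) = 4 + k**2 + 8*k/3 (v(k) = (k**2 + 8*k/3) + 4/1 = (k**2 + 8*k/3) + 4*1 = (k**2 + 8*k/3) + 4 = 4 + k**2 + 8*k/3)
-134*v(-5) - 35 = -134*(4 + (-5)**2 + (8/3)*(-5)) - 35 = -134*(4 + 25 - 40/3) - 35 = -134*47/3 - 35 = -6298/3 - 35 = -6403/3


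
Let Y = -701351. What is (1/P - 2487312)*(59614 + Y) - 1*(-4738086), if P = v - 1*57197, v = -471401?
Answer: 843750706646141677/528598 ≈ 1.5962e+12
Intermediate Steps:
P = -528598 (P = -471401 - 1*57197 = -471401 - 57197 = -528598)
(1/P - 2487312)*(59614 + Y) - 1*(-4738086) = (1/(-528598) - 2487312)*(59614 - 701351) - 1*(-4738086) = (-1/528598 - 2487312)*(-641737) + 4738086 = -1314788148577/528598*(-641737) + 4738086 = 843748202103358249/528598 + 4738086 = 843750706646141677/528598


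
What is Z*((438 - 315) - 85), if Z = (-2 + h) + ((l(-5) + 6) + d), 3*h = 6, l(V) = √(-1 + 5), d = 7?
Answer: 570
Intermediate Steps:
l(V) = 2 (l(V) = √4 = 2)
h = 2 (h = (⅓)*6 = 2)
Z = 15 (Z = (-2 + 2) + ((2 + 6) + 7) = 0 + (8 + 7) = 0 + 15 = 15)
Z*((438 - 315) - 85) = 15*((438 - 315) - 85) = 15*(123 - 85) = 15*38 = 570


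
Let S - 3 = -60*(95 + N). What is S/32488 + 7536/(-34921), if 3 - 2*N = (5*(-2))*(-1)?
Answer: -14078745/36597208 ≈ -0.38469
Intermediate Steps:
N = -7/2 (N = 3/2 - 5*(-2)*(-1)/2 = 3/2 - (-5)*(-1) = 3/2 - ½*10 = 3/2 - 5 = -7/2 ≈ -3.5000)
S = -5487 (S = 3 - 60*(95 - 7/2) = 3 - 60*183/2 = 3 - 5490 = -5487)
S/32488 + 7536/(-34921) = -5487/32488 + 7536/(-34921) = -5487*1/32488 + 7536*(-1/34921) = -177/1048 - 7536/34921 = -14078745/36597208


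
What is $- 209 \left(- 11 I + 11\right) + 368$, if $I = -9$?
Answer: $-22622$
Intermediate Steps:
$- 209 \left(- 11 I + 11\right) + 368 = - 209 \left(\left(-11\right) \left(-9\right) + 11\right) + 368 = - 209 \left(99 + 11\right) + 368 = \left(-209\right) 110 + 368 = -22990 + 368 = -22622$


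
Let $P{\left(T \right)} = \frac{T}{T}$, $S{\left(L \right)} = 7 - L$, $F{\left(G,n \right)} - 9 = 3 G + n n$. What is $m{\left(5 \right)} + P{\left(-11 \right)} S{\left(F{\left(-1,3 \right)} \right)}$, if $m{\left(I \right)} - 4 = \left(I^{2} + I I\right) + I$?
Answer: $51$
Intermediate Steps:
$F{\left(G,n \right)} = 9 + n^{2} + 3 G$ ($F{\left(G,n \right)} = 9 + \left(3 G + n n\right) = 9 + \left(3 G + n^{2}\right) = 9 + \left(n^{2} + 3 G\right) = 9 + n^{2} + 3 G$)
$P{\left(T \right)} = 1$
$m{\left(I \right)} = 4 + I + 2 I^{2}$ ($m{\left(I \right)} = 4 + \left(\left(I^{2} + I I\right) + I\right) = 4 + \left(\left(I^{2} + I^{2}\right) + I\right) = 4 + \left(2 I^{2} + I\right) = 4 + \left(I + 2 I^{2}\right) = 4 + I + 2 I^{2}$)
$m{\left(5 \right)} + P{\left(-11 \right)} S{\left(F{\left(-1,3 \right)} \right)} = \left(4 + 5 + 2 \cdot 5^{2}\right) + 1 \left(7 - \left(9 + 3^{2} + 3 \left(-1\right)\right)\right) = \left(4 + 5 + 2 \cdot 25\right) + 1 \left(7 - \left(9 + 9 - 3\right)\right) = \left(4 + 5 + 50\right) + 1 \left(7 - 15\right) = 59 + 1 \left(7 - 15\right) = 59 + 1 \left(-8\right) = 59 - 8 = 51$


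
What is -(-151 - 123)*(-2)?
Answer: -548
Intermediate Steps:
-(-151 - 123)*(-2) = -(-274)*(-2) = -1*548 = -548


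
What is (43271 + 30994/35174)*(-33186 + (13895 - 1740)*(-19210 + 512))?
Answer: -172986044372705824/17587 ≈ -9.8360e+12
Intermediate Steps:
(43271 + 30994/35174)*(-33186 + (13895 - 1740)*(-19210 + 512)) = (43271 + 30994*(1/35174))*(-33186 + 12155*(-18698)) = (43271 + 15497/17587)*(-33186 - 227274190) = (761022574/17587)*(-227307376) = -172986044372705824/17587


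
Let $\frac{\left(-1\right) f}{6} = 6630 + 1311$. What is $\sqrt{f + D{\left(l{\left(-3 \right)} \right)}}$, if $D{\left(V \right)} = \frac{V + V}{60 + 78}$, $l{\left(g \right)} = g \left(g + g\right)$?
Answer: $\frac{2 i \sqrt{6301149}}{23} \approx 218.28 i$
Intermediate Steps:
$l{\left(g \right)} = 2 g^{2}$ ($l{\left(g \right)} = g 2 g = 2 g^{2}$)
$f = -47646$ ($f = - 6 \left(6630 + 1311\right) = \left(-6\right) 7941 = -47646$)
$D{\left(V \right)} = \frac{V}{69}$ ($D{\left(V \right)} = \frac{2 V}{138} = 2 V \frac{1}{138} = \frac{V}{69}$)
$\sqrt{f + D{\left(l{\left(-3 \right)} \right)}} = \sqrt{-47646 + \frac{2 \left(-3\right)^{2}}{69}} = \sqrt{-47646 + \frac{2 \cdot 9}{69}} = \sqrt{-47646 + \frac{1}{69} \cdot 18} = \sqrt{-47646 + \frac{6}{23}} = \sqrt{- \frac{1095852}{23}} = \frac{2 i \sqrt{6301149}}{23}$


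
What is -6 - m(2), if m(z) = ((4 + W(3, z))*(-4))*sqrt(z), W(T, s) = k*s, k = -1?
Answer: -6 + 8*sqrt(2) ≈ 5.3137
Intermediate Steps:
W(T, s) = -s
m(z) = sqrt(z)*(-16 + 4*z) (m(z) = ((4 - z)*(-4))*sqrt(z) = (-16 + 4*z)*sqrt(z) = sqrt(z)*(-16 + 4*z))
-6 - m(2) = -6 - 4*sqrt(2)*(-4 + 2) = -6 - 4*sqrt(2)*(-2) = -6 - (-8)*sqrt(2) = -6 + 8*sqrt(2)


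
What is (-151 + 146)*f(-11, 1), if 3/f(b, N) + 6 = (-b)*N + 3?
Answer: -15/8 ≈ -1.8750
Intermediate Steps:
f(b, N) = 3/(-3 - N*b) (f(b, N) = 3/(-6 + ((-b)*N + 3)) = 3/(-6 + (-N*b + 3)) = 3/(-6 + (3 - N*b)) = 3/(-3 - N*b))
(-151 + 146)*f(-11, 1) = (-151 + 146)*(-3/(3 + 1*(-11))) = -(-15)/(3 - 11) = -(-15)/(-8) = -(-15)*(-1)/8 = -5*3/8 = -15/8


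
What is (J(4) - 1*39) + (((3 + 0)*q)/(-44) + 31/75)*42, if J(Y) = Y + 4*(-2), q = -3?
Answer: -9377/550 ≈ -17.049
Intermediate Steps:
J(Y) = -8 + Y (J(Y) = Y - 8 = -8 + Y)
(J(4) - 1*39) + (((3 + 0)*q)/(-44) + 31/75)*42 = ((-8 + 4) - 1*39) + (((3 + 0)*(-3))/(-44) + 31/75)*42 = (-4 - 39) + ((3*(-3))*(-1/44) + 31*(1/75))*42 = -43 + (-9*(-1/44) + 31/75)*42 = -43 + (9/44 + 31/75)*42 = -43 + (2039/3300)*42 = -43 + 14273/550 = -9377/550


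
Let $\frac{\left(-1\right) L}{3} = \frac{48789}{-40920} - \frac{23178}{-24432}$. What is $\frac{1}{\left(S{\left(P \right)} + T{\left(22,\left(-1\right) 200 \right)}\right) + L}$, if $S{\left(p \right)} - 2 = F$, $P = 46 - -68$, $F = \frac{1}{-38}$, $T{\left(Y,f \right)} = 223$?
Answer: $\frac{16489055}{3721655048} \approx 0.0044306$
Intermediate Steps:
$F = - \frac{1}{38} \approx -0.026316$
$P = 114$ ($P = 46 + 68 = 114$)
$S{\left(p \right)} = \frac{75}{38}$ ($S{\left(p \right)} = 2 - \frac{1}{38} = \frac{75}{38}$)
$L = \frac{1268589}{1735690}$ ($L = - 3 \left(\frac{48789}{-40920} - \frac{23178}{-24432}\right) = - 3 \left(48789 \left(- \frac{1}{40920}\right) - - \frac{3863}{4072}\right) = - 3 \left(- \frac{16263}{13640} + \frac{3863}{4072}\right) = \left(-3\right) \left(- \frac{422863}{1735690}\right) = \frac{1268589}{1735690} \approx 0.73088$)
$\frac{1}{\left(S{\left(P \right)} + T{\left(22,\left(-1\right) 200 \right)}\right) + L} = \frac{1}{\left(\frac{75}{38} + 223\right) + \frac{1268589}{1735690}} = \frac{1}{\frac{8549}{38} + \frac{1268589}{1735690}} = \frac{1}{\frac{3721655048}{16489055}} = \frac{16489055}{3721655048}$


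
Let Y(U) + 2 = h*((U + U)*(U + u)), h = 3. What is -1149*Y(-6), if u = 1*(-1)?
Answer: -287250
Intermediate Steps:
u = -1
Y(U) = -2 + 6*U*(-1 + U) (Y(U) = -2 + 3*((U + U)*(U - 1)) = -2 + 3*((2*U)*(-1 + U)) = -2 + 3*(2*U*(-1 + U)) = -2 + 6*U*(-1 + U))
-1149*Y(-6) = -1149*(-2 - 6*(-6) + 6*(-6)²) = -1149*(-2 + 36 + 6*36) = -1149*(-2 + 36 + 216) = -1149*250 = -287250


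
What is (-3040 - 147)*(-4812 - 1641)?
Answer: 20565711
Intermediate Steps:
(-3040 - 147)*(-4812 - 1641) = -3187*(-6453) = 20565711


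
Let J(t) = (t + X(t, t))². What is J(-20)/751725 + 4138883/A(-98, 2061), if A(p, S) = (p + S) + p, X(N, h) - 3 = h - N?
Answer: 622260472432/280393425 ≈ 2219.2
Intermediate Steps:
X(N, h) = 3 + h - N (X(N, h) = 3 + (h - N) = 3 + h - N)
J(t) = (3 + t)² (J(t) = (t + (3 + t - t))² = (t + 3)² = (3 + t)²)
A(p, S) = S + 2*p (A(p, S) = (S + p) + p = S + 2*p)
J(-20)/751725 + 4138883/A(-98, 2061) = (3 - 20)²/751725 + 4138883/(2061 + 2*(-98)) = (-17)²*(1/751725) + 4138883/(2061 - 196) = 289*(1/751725) + 4138883/1865 = 289/751725 + 4138883*(1/1865) = 289/751725 + 4138883/1865 = 622260472432/280393425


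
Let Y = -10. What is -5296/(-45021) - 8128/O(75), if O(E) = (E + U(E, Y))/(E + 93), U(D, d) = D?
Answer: -10245926864/1125525 ≈ -9103.3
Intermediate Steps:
O(E) = 2*E/(93 + E) (O(E) = (E + E)/(E + 93) = (2*E)/(93 + E) = 2*E/(93 + E))
-5296/(-45021) - 8128/O(75) = -5296/(-45021) - 8128/(2*75/(93 + 75)) = -5296*(-1/45021) - 8128/(2*75/168) = 5296/45021 - 8128/(2*75*(1/168)) = 5296/45021 - 8128/25/28 = 5296/45021 - 8128*28/25 = 5296/45021 - 227584/25 = -10245926864/1125525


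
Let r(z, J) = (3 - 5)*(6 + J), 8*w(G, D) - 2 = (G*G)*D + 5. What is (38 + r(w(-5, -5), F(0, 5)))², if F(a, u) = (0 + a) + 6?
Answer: 196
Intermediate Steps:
w(G, D) = 7/8 + D*G²/8 (w(G, D) = ¼ + ((G*G)*D + 5)/8 = ¼ + (G²*D + 5)/8 = ¼ + (D*G² + 5)/8 = ¼ + (5 + D*G²)/8 = ¼ + (5/8 + D*G²/8) = 7/8 + D*G²/8)
F(a, u) = 6 + a (F(a, u) = a + 6 = 6 + a)
r(z, J) = -12 - 2*J (r(z, J) = -2*(6 + J) = -12 - 2*J)
(38 + r(w(-5, -5), F(0, 5)))² = (38 + (-12 - 2*(6 + 0)))² = (38 + (-12 - 2*6))² = (38 + (-12 - 12))² = (38 - 24)² = 14² = 196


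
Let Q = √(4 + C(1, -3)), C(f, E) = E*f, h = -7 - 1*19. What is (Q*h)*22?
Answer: -572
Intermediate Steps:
h = -26 (h = -7 - 19 = -26)
Q = 1 (Q = √(4 - 3*1) = √(4 - 3) = √1 = 1)
(Q*h)*22 = (1*(-26))*22 = -26*22 = -572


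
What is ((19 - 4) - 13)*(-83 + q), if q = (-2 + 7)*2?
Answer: -146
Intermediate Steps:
q = 10 (q = 5*2 = 10)
((19 - 4) - 13)*(-83 + q) = ((19 - 4) - 13)*(-83 + 10) = (15 - 13)*(-73) = 2*(-73) = -146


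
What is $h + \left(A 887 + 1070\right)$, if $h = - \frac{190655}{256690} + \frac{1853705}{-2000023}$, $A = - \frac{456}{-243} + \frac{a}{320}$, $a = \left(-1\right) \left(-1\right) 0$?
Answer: $\frac{22728493779227813}{8316851642694} \approx 2732.8$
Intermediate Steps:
$a = 0$ ($a = 1 \cdot 0 = 0$)
$A = \frac{152}{81}$ ($A = - \frac{456}{-243} + \frac{0}{320} = \left(-456\right) \left(- \frac{1}{243}\right) + 0 \cdot \frac{1}{320} = \frac{152}{81} + 0 = \frac{152}{81} \approx 1.8765$)
$h = - \frac{171428384303}{102677180774}$ ($h = \left(-190655\right) \frac{1}{256690} + 1853705 \left(- \frac{1}{2000023}\right) = - \frac{38131}{51338} - \frac{1853705}{2000023} = - \frac{171428384303}{102677180774} \approx -1.6696$)
$h + \left(A 887 + 1070\right) = - \frac{171428384303}{102677180774} + \left(\frac{152}{81} \cdot 887 + 1070\right) = - \frac{171428384303}{102677180774} + \left(\frac{134824}{81} + 1070\right) = - \frac{171428384303}{102677180774} + \frac{221494}{81} = \frac{22728493779227813}{8316851642694}$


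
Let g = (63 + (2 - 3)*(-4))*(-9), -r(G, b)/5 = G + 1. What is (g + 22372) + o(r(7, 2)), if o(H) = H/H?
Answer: 21770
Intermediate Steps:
r(G, b) = -5 - 5*G (r(G, b) = -5*(G + 1) = -5*(1 + G) = -5 - 5*G)
o(H) = 1
g = -603 (g = (63 - 1*(-4))*(-9) = (63 + 4)*(-9) = 67*(-9) = -603)
(g + 22372) + o(r(7, 2)) = (-603 + 22372) + 1 = 21769 + 1 = 21770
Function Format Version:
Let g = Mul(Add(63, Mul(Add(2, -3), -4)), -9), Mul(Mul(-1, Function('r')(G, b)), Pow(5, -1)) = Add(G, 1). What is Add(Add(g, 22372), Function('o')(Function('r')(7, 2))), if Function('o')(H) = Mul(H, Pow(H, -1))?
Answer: 21770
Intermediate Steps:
Function('r')(G, b) = Add(-5, Mul(-5, G)) (Function('r')(G, b) = Mul(-5, Add(G, 1)) = Mul(-5, Add(1, G)) = Add(-5, Mul(-5, G)))
Function('o')(H) = 1
g = -603 (g = Mul(Add(63, Mul(-1, -4)), -9) = Mul(Add(63, 4), -9) = Mul(67, -9) = -603)
Add(Add(g, 22372), Function('o')(Function('r')(7, 2))) = Add(Add(-603, 22372), 1) = Add(21769, 1) = 21770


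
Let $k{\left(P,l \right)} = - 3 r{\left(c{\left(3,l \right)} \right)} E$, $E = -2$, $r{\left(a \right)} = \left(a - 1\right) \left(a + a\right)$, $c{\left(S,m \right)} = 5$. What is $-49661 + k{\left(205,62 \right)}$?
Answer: $-49421$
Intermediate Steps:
$r{\left(a \right)} = 2 a \left(-1 + a\right)$ ($r{\left(a \right)} = \left(-1 + a\right) 2 a = 2 a \left(-1 + a\right)$)
$k{\left(P,l \right)} = 240$ ($k{\left(P,l \right)} = - 3 \cdot 2 \cdot 5 \left(-1 + 5\right) \left(-2\right) = - 3 \cdot 2 \cdot 5 \cdot 4 \left(-2\right) = \left(-3\right) 40 \left(-2\right) = \left(-120\right) \left(-2\right) = 240$)
$-49661 + k{\left(205,62 \right)} = -49661 + 240 = -49421$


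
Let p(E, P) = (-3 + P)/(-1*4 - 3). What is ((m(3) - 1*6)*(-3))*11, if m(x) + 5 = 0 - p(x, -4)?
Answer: 396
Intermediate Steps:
p(E, P) = 3/7 - P/7 (p(E, P) = (-3 + P)/(-4 - 3) = (-3 + P)/(-7) = (-3 + P)*(-⅐) = 3/7 - P/7)
m(x) = -6 (m(x) = -5 + (0 - (3/7 - ⅐*(-4))) = -5 + (0 - (3/7 + 4/7)) = -5 + (0 - 1*1) = -5 + (0 - 1) = -5 - 1 = -6)
((m(3) - 1*6)*(-3))*11 = ((-6 - 1*6)*(-3))*11 = ((-6 - 6)*(-3))*11 = -12*(-3)*11 = 36*11 = 396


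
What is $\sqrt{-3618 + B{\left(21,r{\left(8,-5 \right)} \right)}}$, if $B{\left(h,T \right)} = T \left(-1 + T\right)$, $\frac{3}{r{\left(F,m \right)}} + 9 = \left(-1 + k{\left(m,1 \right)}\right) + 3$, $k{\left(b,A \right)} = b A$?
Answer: $\frac{i \sqrt{57883}}{4} \approx 60.147 i$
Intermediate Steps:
$k{\left(b,A \right)} = A b$
$r{\left(F,m \right)} = \frac{3}{-7 + m}$ ($r{\left(F,m \right)} = \frac{3}{-9 + \left(\left(-1 + 1 m\right) + 3\right)} = \frac{3}{-9 + \left(\left(-1 + m\right) + 3\right)} = \frac{3}{-9 + \left(2 + m\right)} = \frac{3}{-7 + m}$)
$\sqrt{-3618 + B{\left(21,r{\left(8,-5 \right)} \right)}} = \sqrt{-3618 + \frac{3}{-7 - 5} \left(-1 + \frac{3}{-7 - 5}\right)} = \sqrt{-3618 + \frac{3}{-12} \left(-1 + \frac{3}{-12}\right)} = \sqrt{-3618 + 3 \left(- \frac{1}{12}\right) \left(-1 + 3 \left(- \frac{1}{12}\right)\right)} = \sqrt{-3618 - \frac{-1 - \frac{1}{4}}{4}} = \sqrt{-3618 - - \frac{5}{16}} = \sqrt{-3618 + \frac{5}{16}} = \sqrt{- \frac{57883}{16}} = \frac{i \sqrt{57883}}{4}$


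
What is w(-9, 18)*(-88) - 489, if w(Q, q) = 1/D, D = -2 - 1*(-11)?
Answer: -4489/9 ≈ -498.78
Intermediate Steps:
D = 9 (D = -2 + 11 = 9)
w(Q, q) = ⅑ (w(Q, q) = 1/9 = ⅑)
w(-9, 18)*(-88) - 489 = (⅑)*(-88) - 489 = -88/9 - 489 = -4489/9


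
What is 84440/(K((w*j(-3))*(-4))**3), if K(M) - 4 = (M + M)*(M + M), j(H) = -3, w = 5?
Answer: 10555/373559126408 ≈ 2.8255e-8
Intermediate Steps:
K(M) = 4 + 4*M**2 (K(M) = 4 + (M + M)*(M + M) = 4 + (2*M)*(2*M) = 4 + 4*M**2)
84440/(K((w*j(-3))*(-4))**3) = 84440/((4 + 4*((5*(-3))*(-4))**2)**3) = 84440/((4 + 4*(-15*(-4))**2)**3) = 84440/((4 + 4*60**2)**3) = 84440/((4 + 4*3600)**3) = 84440/((4 + 14400)**3) = 84440/(14404**3) = 84440/2988473011264 = 84440*(1/2988473011264) = 10555/373559126408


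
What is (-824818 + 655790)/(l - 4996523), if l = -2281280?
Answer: 169028/7277803 ≈ 0.023225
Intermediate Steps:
(-824818 + 655790)/(l - 4996523) = (-824818 + 655790)/(-2281280 - 4996523) = -169028/(-7277803) = -169028*(-1/7277803) = 169028/7277803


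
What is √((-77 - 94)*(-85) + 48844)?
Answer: √63379 ≈ 251.75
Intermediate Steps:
√((-77 - 94)*(-85) + 48844) = √(-171*(-85) + 48844) = √(14535 + 48844) = √63379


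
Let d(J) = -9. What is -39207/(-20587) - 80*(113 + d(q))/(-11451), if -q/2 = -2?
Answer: 88606171/33677391 ≈ 2.6310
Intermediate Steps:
q = 4 (q = -2*(-2) = 4)
-39207/(-20587) - 80*(113 + d(q))/(-11451) = -39207/(-20587) - 80*(113 - 9)/(-11451) = -39207*(-1/20587) - 80*104*(-1/11451) = 5601/2941 - 8320*(-1/11451) = 5601/2941 + 8320/11451 = 88606171/33677391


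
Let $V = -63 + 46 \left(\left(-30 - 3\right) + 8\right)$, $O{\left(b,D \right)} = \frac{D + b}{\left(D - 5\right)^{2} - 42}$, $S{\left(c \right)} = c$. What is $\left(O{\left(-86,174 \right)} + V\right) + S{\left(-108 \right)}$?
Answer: $- \frac{37673511}{28519} \approx -1321.0$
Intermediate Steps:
$O{\left(b,D \right)} = \frac{D + b}{-42 + \left(-5 + D\right)^{2}}$ ($O{\left(b,D \right)} = \frac{D + b}{\left(-5 + D\right)^{2} - 42} = \frac{D + b}{-42 + \left(-5 + D\right)^{2}}$)
$V = -1213$ ($V = -63 + 46 \left(-33 + 8\right) = -63 + 46 \left(-25\right) = -63 - 1150 = -1213$)
$\left(O{\left(-86,174 \right)} + V\right) + S{\left(-108 \right)} = \left(\frac{174 - 86}{-42 + \left(-5 + 174\right)^{2}} - 1213\right) - 108 = \left(\frac{1}{-42 + 169^{2}} \cdot 88 - 1213\right) - 108 = \left(\frac{1}{-42 + 28561} \cdot 88 - 1213\right) - 108 = \left(\frac{1}{28519} \cdot 88 - 1213\right) - 108 = \left(\frac{88}{28519} - 1213\right) - 108 = - \frac{34593459}{28519} - 108 = - \frac{37673511}{28519}$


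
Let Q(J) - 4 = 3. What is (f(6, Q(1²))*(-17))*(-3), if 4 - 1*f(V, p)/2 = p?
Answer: -306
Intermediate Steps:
Q(J) = 7 (Q(J) = 4 + 3 = 7)
f(V, p) = 8 - 2*p
(f(6, Q(1²))*(-17))*(-3) = ((8 - 2*7)*(-17))*(-3) = ((8 - 14)*(-17))*(-3) = -6*(-17)*(-3) = 102*(-3) = -306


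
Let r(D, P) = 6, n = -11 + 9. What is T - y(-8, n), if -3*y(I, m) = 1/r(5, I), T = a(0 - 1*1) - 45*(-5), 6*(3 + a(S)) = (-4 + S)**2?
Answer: 2036/9 ≈ 226.22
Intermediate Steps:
n = -2
a(S) = -3 + (-4 + S)**2/6
T = 1357/6 (T = (-3 + (-4 + (0 - 1*1))**2/6) - 45*(-5) = (-3 + (-4 + (0 - 1))**2/6) + 225 = (-3 + (-4 - 1)**2/6) + 225 = (-3 + (1/6)*(-5)**2) + 225 = (-3 + (1/6)*25) + 225 = (-3 + 25/6) + 225 = 7/6 + 225 = 1357/6 ≈ 226.17)
y(I, m) = -1/18 (y(I, m) = -1/3/6 = -1/3*1/6 = -1/18)
T - y(-8, n) = 1357/6 - 1*(-1/18) = 1357/6 + 1/18 = 2036/9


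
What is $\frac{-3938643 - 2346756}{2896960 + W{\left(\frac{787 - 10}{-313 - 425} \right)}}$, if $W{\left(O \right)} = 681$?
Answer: $- \frac{6285399}{2897641} \approx -2.1691$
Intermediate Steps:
$\frac{-3938643 - 2346756}{2896960 + W{\left(\frac{787 - 10}{-313 - 425} \right)}} = \frac{-3938643 - 2346756}{2896960 + 681} = - \frac{6285399}{2897641}$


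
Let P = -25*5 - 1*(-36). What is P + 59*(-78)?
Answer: -4691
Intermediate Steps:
P = -89 (P = -125 + 36 = -89)
P + 59*(-78) = -89 + 59*(-78) = -89 - 4602 = -4691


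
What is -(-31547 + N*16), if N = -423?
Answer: 38315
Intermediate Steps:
-(-31547 + N*16) = -(-31547 - 423*16) = -(-31547 - 6768) = -1*(-38315) = 38315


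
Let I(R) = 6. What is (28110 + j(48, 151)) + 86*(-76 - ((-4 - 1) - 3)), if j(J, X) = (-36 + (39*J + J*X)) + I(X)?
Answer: 31352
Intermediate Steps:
j(J, X) = -30 + 39*J + J*X (j(J, X) = (-36 + (39*J + J*X)) + 6 = (-36 + 39*J + J*X) + 6 = -30 + 39*J + J*X)
(28110 + j(48, 151)) + 86*(-76 - ((-4 - 1) - 3)) = (28110 + (-30 + 39*48 + 48*151)) + 86*(-76 - ((-4 - 1) - 3)) = (28110 + (-30 + 1872 + 7248)) + 86*(-76 - (-5 - 3)) = (28110 + 9090) + 86*(-76 - 1*(-8)) = 37200 + 86*(-76 + 8) = 37200 + 86*(-68) = 37200 - 5848 = 31352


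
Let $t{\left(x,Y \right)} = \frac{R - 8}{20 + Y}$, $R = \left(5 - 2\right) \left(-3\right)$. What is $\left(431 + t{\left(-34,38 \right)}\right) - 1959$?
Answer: $- \frac{88641}{58} \approx -1528.3$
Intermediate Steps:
$R = -9$ ($R = 3 \left(-3\right) = -9$)
$t{\left(x,Y \right)} = - \frac{17}{20 + Y}$ ($t{\left(x,Y \right)} = \frac{-9 - 8}{20 + Y} = - \frac{17}{20 + Y}$)
$\left(431 + t{\left(-34,38 \right)}\right) - 1959 = \left(431 - \frac{17}{20 + 38}\right) - 1959 = \left(431 - \frac{17}{58}\right) - 1959 = \frac{24981}{58} - 1959 = - \frac{88641}{58}$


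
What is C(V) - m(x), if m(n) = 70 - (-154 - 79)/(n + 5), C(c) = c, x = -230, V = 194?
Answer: 28133/225 ≈ 125.04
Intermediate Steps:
m(n) = 70 + 233/(5 + n) (m(n) = 70 - (-233)/(5 + n) = 70 + 233/(5 + n))
C(V) - m(x) = 194 - (583 + 70*(-230))/(5 - 230) = 194 - (583 - 16100)/(-225) = 194 - (-1)*(-15517)/225 = 194 - 1*15517/225 = 194 - 15517/225 = 28133/225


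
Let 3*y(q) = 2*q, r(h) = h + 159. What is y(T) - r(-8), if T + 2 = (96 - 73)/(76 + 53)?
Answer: -58907/387 ≈ -152.21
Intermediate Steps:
r(h) = 159 + h
T = -235/129 (T = -2 + (96 - 73)/(76 + 53) = -2 + 23/129 = -235/129 ≈ -1.8217)
y(q) = 2*q/3 (y(q) = (2*q)/3 = 2*q/3)
y(T) - r(-8) = (⅔)*(-235/129) - (159 - 8) = -470/387 - 1*151 = -470/387 - 151 = -58907/387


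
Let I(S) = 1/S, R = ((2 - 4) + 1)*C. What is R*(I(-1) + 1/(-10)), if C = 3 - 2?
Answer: 11/10 ≈ 1.1000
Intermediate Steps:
C = 1
R = -1 (R = ((2 - 4) + 1)*1 = (-2 + 1)*1 = -1*1 = -1)
I(S) = 1/S
R*(I(-1) + 1/(-10)) = -(1/(-1) + 1/(-10)) = -(-1 - ⅒) = -1*(-11/10) = 11/10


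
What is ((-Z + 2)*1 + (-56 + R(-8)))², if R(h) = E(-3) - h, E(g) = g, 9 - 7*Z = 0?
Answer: 123904/49 ≈ 2528.7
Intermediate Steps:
Z = 9/7 (Z = 9/7 - ⅐*0 = 9/7 + 0 = 9/7 ≈ 1.2857)
R(h) = -3 - h
((-Z + 2)*1 + (-56 + R(-8)))² = ((-1*9/7 + 2)*1 + (-56 + (-3 - 1*(-8))))² = ((-9/7 + 2)*1 + (-56 + (-3 + 8)))² = ((5/7)*1 + (-56 + 5))² = (5/7 - 51)² = (-352/7)² = 123904/49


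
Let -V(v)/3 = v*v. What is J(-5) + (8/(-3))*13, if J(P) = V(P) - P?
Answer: -314/3 ≈ -104.67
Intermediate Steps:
V(v) = -3*v² (V(v) = -3*v*v = -3*v²)
J(P) = -P - 3*P² (J(P) = -3*P² - P = -P - 3*P²)
J(-5) + (8/(-3))*13 = -5*(-1 - 3*(-5)) + (8/(-3))*13 = -5*(-1 + 15) + (8*(-⅓))*13 = -5*14 - 8/3*13 = -70 - 104/3 = -314/3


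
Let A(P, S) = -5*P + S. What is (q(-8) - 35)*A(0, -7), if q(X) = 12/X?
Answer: 511/2 ≈ 255.50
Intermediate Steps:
A(P, S) = S - 5*P
(q(-8) - 35)*A(0, -7) = (12/(-8) - 35)*(-7 - 5*0) = (12*(-1/8) - 35)*(-7 + 0) = (-3/2 - 35)*(-7) = -73/2*(-7) = 511/2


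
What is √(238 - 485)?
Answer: I*√247 ≈ 15.716*I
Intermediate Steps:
√(238 - 485) = √(-247) = I*√247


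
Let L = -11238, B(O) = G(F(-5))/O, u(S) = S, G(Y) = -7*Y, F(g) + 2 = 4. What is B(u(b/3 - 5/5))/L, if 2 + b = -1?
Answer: -7/11238 ≈ -0.00062289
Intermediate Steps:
b = -3 (b = -2 - 1 = -3)
F(g) = 2 (F(g) = -2 + 4 = 2)
B(O) = -14/O (B(O) = (-7*2)/O = -14/O)
B(u(b/3 - 5/5))/L = -14/(-3/3 - 5/5)/(-11238) = -14/(-3*⅓ - 5*⅕)*(-1/11238) = -14/(-1 - 1)*(-1/11238) = -14/(-2)*(-1/11238) = -14*(-½)*(-1/11238) = 7*(-1/11238) = -7/11238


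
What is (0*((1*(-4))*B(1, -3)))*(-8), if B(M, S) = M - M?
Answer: 0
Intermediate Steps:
B(M, S) = 0
(0*((1*(-4))*B(1, -3)))*(-8) = (0*((1*(-4))*0))*(-8) = (0*(-4*0))*(-8) = (0*0)*(-8) = 0*(-8) = 0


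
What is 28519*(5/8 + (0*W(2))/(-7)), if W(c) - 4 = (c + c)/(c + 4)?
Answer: 142595/8 ≈ 17824.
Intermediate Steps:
W(c) = 4 + 2*c/(4 + c) (W(c) = 4 + (c + c)/(c + 4) = 4 + (2*c)/(4 + c) = 4 + 2*c/(4 + c))
28519*(5/8 + (0*W(2))/(-7)) = 28519*(5/8 + (0*(2*(8 + 3*2)/(4 + 2)))/(-7)) = 28519*(5*(⅛) + (0*(2*(8 + 6)/6))*(-⅐)) = 28519*(5/8 + (0*(2*(⅙)*14))*(-⅐)) = 28519*(5/8 + (0*(14/3))*(-⅐)) = 28519*(5/8 + 0*(-⅐)) = 28519*(5/8 + 0) = 28519*(5/8) = 142595/8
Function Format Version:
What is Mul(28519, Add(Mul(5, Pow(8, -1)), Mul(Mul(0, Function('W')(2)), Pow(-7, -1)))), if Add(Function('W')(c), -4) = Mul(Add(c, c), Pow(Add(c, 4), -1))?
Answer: Rational(142595, 8) ≈ 17824.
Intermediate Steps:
Function('W')(c) = Add(4, Mul(2, c, Pow(Add(4, c), -1))) (Function('W')(c) = Add(4, Mul(Add(c, c), Pow(Add(c, 4), -1))) = Add(4, Mul(Mul(2, c), Pow(Add(4, c), -1))) = Add(4, Mul(2, c, Pow(Add(4, c), -1))))
Mul(28519, Add(Mul(5, Pow(8, -1)), Mul(Mul(0, Function('W')(2)), Pow(-7, -1)))) = Mul(28519, Add(Mul(5, Pow(8, -1)), Mul(Mul(0, Mul(2, Pow(Add(4, 2), -1), Add(8, Mul(3, 2)))), Pow(-7, -1)))) = Mul(28519, Add(Mul(5, Rational(1, 8)), Mul(Mul(0, Mul(2, Pow(6, -1), Add(8, 6))), Rational(-1, 7)))) = Mul(28519, Add(Rational(5, 8), Mul(Mul(0, Mul(2, Rational(1, 6), 14)), Rational(-1, 7)))) = Mul(28519, Add(Rational(5, 8), Mul(Mul(0, Rational(14, 3)), Rational(-1, 7)))) = Mul(28519, Add(Rational(5, 8), Mul(0, Rational(-1, 7)))) = Mul(28519, Add(Rational(5, 8), 0)) = Mul(28519, Rational(5, 8)) = Rational(142595, 8)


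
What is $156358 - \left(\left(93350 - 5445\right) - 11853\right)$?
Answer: $80306$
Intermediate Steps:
$156358 - \left(\left(93350 - 5445\right) - 11853\right) = 156358 - \left(87905 - 11853\right) = 156358 - 76052 = 80306$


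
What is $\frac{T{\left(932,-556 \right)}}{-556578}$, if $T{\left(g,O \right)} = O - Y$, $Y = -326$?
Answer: $\frac{115}{278289} \approx 0.00041324$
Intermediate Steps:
$T{\left(g,O \right)} = 326 + O$ ($T{\left(g,O \right)} = O - -326 = O + 326 = 326 + O$)
$\frac{T{\left(932,-556 \right)}}{-556578} = \frac{326 - 556}{-556578} = \left(-230\right) \left(- \frac{1}{556578}\right) = \frac{115}{278289}$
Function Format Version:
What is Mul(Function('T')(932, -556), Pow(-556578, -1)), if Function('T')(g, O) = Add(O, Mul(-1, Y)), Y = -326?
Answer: Rational(115, 278289) ≈ 0.00041324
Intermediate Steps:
Function('T')(g, O) = Add(326, O) (Function('T')(g, O) = Add(O, Mul(-1, -326)) = Add(O, 326) = Add(326, O))
Mul(Function('T')(932, -556), Pow(-556578, -1)) = Mul(Add(326, -556), Pow(-556578, -1)) = Mul(-230, Rational(-1, 556578)) = Rational(115, 278289)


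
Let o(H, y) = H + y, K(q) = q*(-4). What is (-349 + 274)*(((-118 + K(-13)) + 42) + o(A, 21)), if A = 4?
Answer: -75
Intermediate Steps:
K(q) = -4*q
(-349 + 274)*(((-118 + K(-13)) + 42) + o(A, 21)) = (-349 + 274)*(((-118 - 4*(-13)) + 42) + (4 + 21)) = -75*(((-118 + 52) + 42) + 25) = -75*((-66 + 42) + 25) = -75*(-24 + 25) = -75*1 = -75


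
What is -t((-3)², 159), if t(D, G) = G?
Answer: -159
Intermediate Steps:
-t((-3)², 159) = -1*159 = -159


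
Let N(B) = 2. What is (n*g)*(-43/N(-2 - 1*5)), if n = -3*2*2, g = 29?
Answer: 7482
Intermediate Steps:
n = -12 (n = -6*2 = -12)
(n*g)*(-43/N(-2 - 1*5)) = (-12*29)*(-43/2) = -(-14964)/2 = -348*(-43/2) = 7482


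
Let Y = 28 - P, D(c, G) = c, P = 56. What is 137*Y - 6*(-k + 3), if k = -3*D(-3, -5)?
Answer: -3800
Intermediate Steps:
k = 9 (k = -3*(-3) = 9)
Y = -28 (Y = 28 - 1*56 = 28 - 56 = -28)
137*Y - 6*(-k + 3) = 137*(-28) - 6*(-1*9 + 3) = -3836 - 6*(-9 + 3) = -3836 - 6*(-6) = -3836 + 36 = -3800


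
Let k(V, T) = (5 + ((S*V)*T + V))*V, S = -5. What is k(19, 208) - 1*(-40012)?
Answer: -334972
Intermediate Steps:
k(V, T) = V*(5 + V - 5*T*V) (k(V, T) = (5 + ((-5*V)*T + V))*V = (5 + (-5*T*V + V))*V = (5 + (V - 5*T*V))*V = (5 + V - 5*T*V)*V = V*(5 + V - 5*T*V))
k(19, 208) - 1*(-40012) = 19*(5 + 19 - 5*208*19) - 1*(-40012) = 19*(5 + 19 - 19760) + 40012 = 19*(-19736) + 40012 = -374984 + 40012 = -334972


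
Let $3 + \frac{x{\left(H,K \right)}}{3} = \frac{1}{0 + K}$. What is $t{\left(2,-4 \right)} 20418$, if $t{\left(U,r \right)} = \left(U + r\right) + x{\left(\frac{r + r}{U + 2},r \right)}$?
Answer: $- \frac{479823}{2} \approx -2.3991 \cdot 10^{5}$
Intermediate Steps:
$x{\left(H,K \right)} = -9 + \frac{3}{K}$ ($x{\left(H,K \right)} = -9 + \frac{3}{0 + K} = -9 + \frac{3}{K}$)
$t{\left(U,r \right)} = -9 + U + r + \frac{3}{r}$ ($t{\left(U,r \right)} = \left(U + r\right) - \left(9 - \frac{3}{r}\right) = -9 + U + r + \frac{3}{r}$)
$t{\left(2,-4 \right)} 20418 = \left(-9 + 2 - 4 + \frac{3}{-4}\right) 20418 = \left(-9 + 2 - 4 + 3 \left(- \frac{1}{4}\right)\right) 20418 = \left(-9 + 2 - 4 - \frac{3}{4}\right) 20418 = \left(- \frac{47}{4}\right) 20418 = - \frac{479823}{2}$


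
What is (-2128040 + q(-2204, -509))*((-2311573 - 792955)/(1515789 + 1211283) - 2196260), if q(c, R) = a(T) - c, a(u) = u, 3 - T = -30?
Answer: 265254255214436753/56814 ≈ 4.6688e+12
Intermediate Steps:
T = 33 (T = 3 - 1*(-30) = 3 + 30 = 33)
q(c, R) = 33 - c
(-2128040 + q(-2204, -509))*((-2311573 - 792955)/(1515789 + 1211283) - 2196260) = (-2128040 + (33 - 1*(-2204)))*((-2311573 - 792955)/(1515789 + 1211283) - 2196260) = (-2128040 + (33 + 2204))*(-3104528/2727072 - 2196260) = (-2128040 + 2237)*(-3104528*1/2727072 - 2196260) = -2125803*(-194033/170442 - 2196260) = -2125803*(-374335140953/170442) = 265254255214436753/56814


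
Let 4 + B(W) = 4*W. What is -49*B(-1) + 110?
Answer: 502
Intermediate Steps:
B(W) = -4 + 4*W
-49*B(-1) + 110 = -49*(-4 + 4*(-1)) + 110 = -49*(-4 - 4) + 110 = -49*(-8) + 110 = 392 + 110 = 502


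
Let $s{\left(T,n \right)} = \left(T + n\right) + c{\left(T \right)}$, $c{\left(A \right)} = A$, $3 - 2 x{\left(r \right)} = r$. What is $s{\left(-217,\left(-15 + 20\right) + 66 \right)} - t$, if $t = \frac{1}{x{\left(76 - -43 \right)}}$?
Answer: $- \frac{21053}{58} \approx -362.98$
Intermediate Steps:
$x{\left(r \right)} = \frac{3}{2} - \frac{r}{2}$
$s{\left(T,n \right)} = n + 2 T$ ($s{\left(T,n \right)} = \left(T + n\right) + T = n + 2 T$)
$t = - \frac{1}{58}$ ($t = \frac{1}{\frac{3}{2} - \frac{76 - -43}{2}} = \frac{1}{\frac{3}{2} - \frac{76 + 43}{2}} = \frac{1}{\frac{3}{2} - \frac{119}{2}} = \frac{1}{-58} = - \frac{1}{58} \approx -0.017241$)
$s{\left(-217,\left(-15 + 20\right) + 66 \right)} - t = \left(\left(\left(-15 + 20\right) + 66\right) + 2 \left(-217\right)\right) - - \frac{1}{58} = \left(\left(5 + 66\right) - 434\right) + \frac{1}{58} = \left(71 - 434\right) + \frac{1}{58} = -363 + \frac{1}{58} = - \frac{21053}{58}$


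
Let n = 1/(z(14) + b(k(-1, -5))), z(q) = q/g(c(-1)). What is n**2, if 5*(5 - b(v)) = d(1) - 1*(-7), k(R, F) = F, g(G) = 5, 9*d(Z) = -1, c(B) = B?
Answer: 2025/83521 ≈ 0.024245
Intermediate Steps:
d(Z) = -1/9 (d(Z) = (1/9)*(-1) = -1/9)
b(v) = 163/45 (b(v) = 5 - (-1/9 - 1*(-7))/5 = 5 - (-1/9 + 7)/5 = 5 - 1/5*62/9 = 5 - 62/45 = 163/45)
z(q) = q/5
n = 45/289 (n = 1/((1/5)*14 + 163/45) = 1/(14/5 + 163/45) = 1/(289/45) = 45/289 ≈ 0.15571)
n**2 = (45/289)**2 = 2025/83521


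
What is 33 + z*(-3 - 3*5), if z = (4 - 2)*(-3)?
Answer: 141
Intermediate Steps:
z = -6 (z = 2*(-3) = -6)
33 + z*(-3 - 3*5) = 33 - 6*(-3 - 3*5) = 33 - 6*(-3 - 15) = 33 - 6*(-18) = 33 + 108 = 141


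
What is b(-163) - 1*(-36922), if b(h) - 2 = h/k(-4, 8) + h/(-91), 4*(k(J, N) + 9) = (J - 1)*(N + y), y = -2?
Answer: 110917817/3003 ≈ 36936.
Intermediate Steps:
k(J, N) = -9 + (-1 + J)*(-2 + N)/4 (k(J, N) = -9 + ((J - 1)*(N - 2))/4 = -9 + ((-1 + J)*(-2 + N))/4 = -9 + (-1 + J)*(-2 + N)/4)
b(h) = 2 - 215*h/3003 (b(h) = 2 + (h/(-17/2 - ½*(-4) - ¼*8 + (¼)*(-4)*8) + h/(-91)) = 2 + (h/(-17/2 + 2 - 2 - 8) + h*(-1/91)) = 2 + (h/(-33/2) - h/91) = 2 + (h*(-2/33) - h/91) = 2 + (-2*h/33 - h/91) = 2 - 215*h/3003)
b(-163) - 1*(-36922) = (2 - 215/3003*(-163)) - 1*(-36922) = (2 + 35045/3003) + 36922 = 41051/3003 + 36922 = 110917817/3003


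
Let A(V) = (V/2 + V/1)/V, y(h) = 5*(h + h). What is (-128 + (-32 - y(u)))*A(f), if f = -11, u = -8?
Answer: -120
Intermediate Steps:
y(h) = 10*h (y(h) = 5*(2*h) = 10*h)
A(V) = 3/2 (A(V) = (V*(1/2) + V*1)/V = (V/2 + V)/V = (3*V/2)/V = 3/2)
(-128 + (-32 - y(u)))*A(f) = (-128 + (-32 - 10*(-8)))*(3/2) = (-128 + (-32 - 1*(-80)))*(3/2) = (-128 + (-32 + 80))*(3/2) = (-128 + 48)*(3/2) = -80*3/2 = -120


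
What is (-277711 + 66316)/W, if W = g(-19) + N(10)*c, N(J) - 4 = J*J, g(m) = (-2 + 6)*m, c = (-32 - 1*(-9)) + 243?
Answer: -211395/22804 ≈ -9.2701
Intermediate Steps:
c = 220 (c = (-32 + 9) + 243 = -23 + 243 = 220)
g(m) = 4*m
N(J) = 4 + J² (N(J) = 4 + J*J = 4 + J²)
W = 22804 (W = 4*(-19) + (4 + 10²)*220 = -76 + (4 + 100)*220 = -76 + 104*220 = -76 + 22880 = 22804)
(-277711 + 66316)/W = (-277711 + 66316)/22804 = -211395*1/22804 = -211395/22804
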